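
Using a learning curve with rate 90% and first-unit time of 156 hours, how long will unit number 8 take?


Formula: T_n = T_1 * (learning_rate)^(log2(n)) where learning_rate = rate/100
Doublings = log2(8) = 3
T_n = 156 * 0.9^3
T_n = 156 * 0.729 = 113.7 hours

113.7 hours


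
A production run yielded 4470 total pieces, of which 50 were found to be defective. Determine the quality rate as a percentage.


Formula: Quality Rate = Good Pieces / Total Pieces * 100
Good pieces = 4470 - 50 = 4420
QR = 4420 / 4470 * 100 = 98.9%

98.9%


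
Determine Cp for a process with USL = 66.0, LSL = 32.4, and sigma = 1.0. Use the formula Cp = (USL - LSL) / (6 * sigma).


Cp = (66.0 - 32.4) / (6 * 1.0)

5.6


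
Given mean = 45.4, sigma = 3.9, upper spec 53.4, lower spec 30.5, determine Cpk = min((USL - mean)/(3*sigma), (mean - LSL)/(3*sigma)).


Cpu = (53.4 - 45.4) / (3 * 3.9) = 0.68
Cpl = (45.4 - 30.5) / (3 * 3.9) = 1.27
Cpk = min(0.68, 1.27) = 0.68

0.68


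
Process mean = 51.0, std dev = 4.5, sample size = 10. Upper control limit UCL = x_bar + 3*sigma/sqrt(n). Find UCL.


UCL = 51.0 + 3 * 4.5 / sqrt(10)

55.27


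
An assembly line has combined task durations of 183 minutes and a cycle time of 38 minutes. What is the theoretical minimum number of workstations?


Formula: N_min = ceil(Sum of Task Times / Cycle Time)
N_min = ceil(183 min / 38 min) = ceil(4.8158)
N_min = 5 stations

5


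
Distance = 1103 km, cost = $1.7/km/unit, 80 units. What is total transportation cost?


TC = dist * cost * units = 1103 * 1.7 * 80 = $150008.00

$150008.00


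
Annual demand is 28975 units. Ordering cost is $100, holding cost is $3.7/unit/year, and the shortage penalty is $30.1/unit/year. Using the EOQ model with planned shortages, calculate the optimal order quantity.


Formula: EOQ* = sqrt(2DS/H) * sqrt((H+P)/P)
Base EOQ = sqrt(2*28975*100/3.7) = 1251.49 units
Correction = sqrt((3.7+30.1)/30.1) = 1.05968
EOQ* = 1251.49 * 1.05968 = 1326.2 units

1326.2 units


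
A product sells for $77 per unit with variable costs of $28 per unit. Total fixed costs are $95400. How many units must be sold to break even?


Formula: BEQ = Fixed Costs / (Price - Variable Cost)
Contribution margin = $77 - $28 = $49/unit
BEQ = ceil($95400 / $49/unit) = ceil(1946.94) = 1947 units

1947 units


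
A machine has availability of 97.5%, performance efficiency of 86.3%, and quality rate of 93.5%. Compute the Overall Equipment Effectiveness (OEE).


Formula: OEE = Availability * Performance * Quality / 10000
A * P = 97.5% * 86.3% / 100 = 84.14%
OEE = 84.14% * 93.5% / 100 = 78.7%

78.7%


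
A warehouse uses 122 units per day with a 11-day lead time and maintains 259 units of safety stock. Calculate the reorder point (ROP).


Formula: ROP = (Daily Demand * Lead Time) + Safety Stock
Demand during lead time = 122 * 11 = 1342 units
ROP = 1342 + 259 = 1601 units

1601 units


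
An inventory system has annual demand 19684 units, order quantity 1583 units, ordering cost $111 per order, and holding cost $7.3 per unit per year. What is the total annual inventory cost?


TC = 19684/1583 * 111 + 1583/2 * 7.3

$7158.19


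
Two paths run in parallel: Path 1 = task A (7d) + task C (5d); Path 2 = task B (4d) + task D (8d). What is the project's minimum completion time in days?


Path 1 = 7 + 5 = 12 days
Path 2 = 4 + 8 = 12 days
Duration = max(12, 12) = 12 days

12 days


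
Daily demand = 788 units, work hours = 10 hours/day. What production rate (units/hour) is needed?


Formula: Production Rate = Daily Demand / Available Hours
Rate = 788 units/day / 10 hours/day
Rate = 78.8 units/hour

78.8 units/hour


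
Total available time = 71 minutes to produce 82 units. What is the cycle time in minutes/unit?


Formula: CT = Available Time / Number of Units
CT = 71 min / 82 units
CT = 0.87 min/unit

0.87 min/unit


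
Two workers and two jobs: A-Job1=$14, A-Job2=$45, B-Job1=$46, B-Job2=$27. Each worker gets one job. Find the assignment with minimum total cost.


Option 1: A->1 + B->2 = $14 + $27 = $41
Option 2: A->2 + B->1 = $45 + $46 = $91
Min cost = min($41, $91) = $41

$41


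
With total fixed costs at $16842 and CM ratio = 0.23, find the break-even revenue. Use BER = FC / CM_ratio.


Formula: BER = Fixed Costs / Contribution Margin Ratio
BER = $16842 / 0.23
BER = $73226.09 (to the nearest cent)

$73226.09


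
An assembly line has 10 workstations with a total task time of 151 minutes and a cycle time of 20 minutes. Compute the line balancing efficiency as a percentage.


Formula: Efficiency = Sum of Task Times / (N_stations * CT) * 100
Total station capacity = 10 stations * 20 min = 200 min
Efficiency = 151 / 200 * 100 = 75.5%

75.5%


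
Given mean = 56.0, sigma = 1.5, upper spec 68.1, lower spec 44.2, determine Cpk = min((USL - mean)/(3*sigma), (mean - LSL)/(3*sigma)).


Cpu = (68.1 - 56.0) / (3 * 1.5) = 2.69
Cpl = (56.0 - 44.2) / (3 * 1.5) = 2.62
Cpk = min(2.69, 2.62) = 2.62

2.62


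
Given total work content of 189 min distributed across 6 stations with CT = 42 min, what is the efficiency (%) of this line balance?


Formula: Efficiency = Sum of Task Times / (N_stations * CT) * 100
Total station capacity = 6 stations * 42 min = 252 min
Efficiency = 189 / 252 * 100 = 75.0%

75.0%


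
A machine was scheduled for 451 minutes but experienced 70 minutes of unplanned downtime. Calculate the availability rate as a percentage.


Formula: Availability = (Planned Time - Downtime) / Planned Time * 100
Uptime = 451 - 70 = 381 min
Availability = 381 / 451 * 100 = 84.5%

84.5%


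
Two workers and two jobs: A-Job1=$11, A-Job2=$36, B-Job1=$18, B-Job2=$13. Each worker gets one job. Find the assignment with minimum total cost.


Option 1: A->1 + B->2 = $11 + $13 = $24
Option 2: A->2 + B->1 = $36 + $18 = $54
Min cost = min($24, $54) = $24

$24


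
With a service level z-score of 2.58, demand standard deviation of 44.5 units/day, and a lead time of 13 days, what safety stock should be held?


Formula: SS = z * sigma_d * sqrt(LT)
sqrt(LT) = sqrt(13) = 3.6056
SS = 2.58 * 44.5 * 3.6056
SS = 414.0 units

414.0 units


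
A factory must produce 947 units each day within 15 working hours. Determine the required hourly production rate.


Formula: Production Rate = Daily Demand / Available Hours
Rate = 947 units/day / 15 hours/day
Rate = 63.1 units/hour

63.1 units/hour


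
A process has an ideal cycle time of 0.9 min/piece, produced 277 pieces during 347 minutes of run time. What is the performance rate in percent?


Formula: Performance = (Ideal CT * Total Count) / Run Time * 100
Ideal output time = 0.9 * 277 = 249.3 min
Performance = 249.3 / 347 * 100 = 71.8%

71.8%


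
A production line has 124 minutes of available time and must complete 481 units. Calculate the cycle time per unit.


Formula: CT = Available Time / Number of Units
CT = 124 min / 481 units
CT = 0.26 min/unit

0.26 min/unit


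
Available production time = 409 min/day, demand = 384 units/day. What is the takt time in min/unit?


Formula: Takt Time = Available Production Time / Customer Demand
Takt = 409 min/day / 384 units/day
Takt = 1.07 min/unit

1.07 min/unit


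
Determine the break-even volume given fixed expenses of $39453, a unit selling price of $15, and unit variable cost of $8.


Formula: BEQ = Fixed Costs / (Price - Variable Cost)
Contribution margin = $15 - $8 = $7/unit
BEQ = ceil($39453 / $7/unit) = ceil(5636.14) = 5637 units

5637 units


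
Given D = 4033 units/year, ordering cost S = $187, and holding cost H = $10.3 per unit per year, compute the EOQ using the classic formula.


Formula: EOQ = sqrt(2 * D * S / H)
Numerator: 2 * 4033 * 187 = 1508342
2DS/H = 1508342 / 10.3 = 146441.0
EOQ = sqrt(146441.0) = 382.7 units

382.7 units


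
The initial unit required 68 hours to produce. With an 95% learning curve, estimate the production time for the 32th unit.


Formula: T_n = T_1 * (learning_rate)^(log2(n)) where learning_rate = rate/100
Doublings = log2(32) = 5
T_n = 68 * 0.95^5
T_n = 68 * 0.7738 = 52.6 hours

52.6 hours


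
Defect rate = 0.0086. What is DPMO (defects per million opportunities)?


DPMO = defect_rate * 1000000 = 0.0086 * 1000000

8600


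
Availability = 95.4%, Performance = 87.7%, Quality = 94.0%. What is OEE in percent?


Formula: OEE = Availability * Performance * Quality / 10000
A * P = 95.4% * 87.7% / 100 = 83.67%
OEE = 83.67% * 94.0% / 100 = 78.6%

78.6%


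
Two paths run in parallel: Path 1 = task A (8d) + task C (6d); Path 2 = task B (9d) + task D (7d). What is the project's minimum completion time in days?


Path 1 = 8 + 6 = 14 days
Path 2 = 9 + 7 = 16 days
Duration = max(14, 16) = 16 days

16 days


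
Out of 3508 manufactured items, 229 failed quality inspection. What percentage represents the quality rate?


Formula: Quality Rate = Good Pieces / Total Pieces * 100
Good pieces = 3508 - 229 = 3279
QR = 3279 / 3508 * 100 = 93.5%

93.5%


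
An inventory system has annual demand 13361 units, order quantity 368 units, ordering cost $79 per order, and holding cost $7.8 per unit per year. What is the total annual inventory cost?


TC = 13361/368 * 79 + 368/2 * 7.8

$4303.46


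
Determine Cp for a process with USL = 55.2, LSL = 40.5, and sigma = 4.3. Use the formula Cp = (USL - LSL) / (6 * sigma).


Cp = (55.2 - 40.5) / (6 * 4.3)

0.57


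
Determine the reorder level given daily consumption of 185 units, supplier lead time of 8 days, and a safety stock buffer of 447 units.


Formula: ROP = (Daily Demand * Lead Time) + Safety Stock
Demand during lead time = 185 * 8 = 1480 units
ROP = 1480 + 447 = 1927 units

1927 units


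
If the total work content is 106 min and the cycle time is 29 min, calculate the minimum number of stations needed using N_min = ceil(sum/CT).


Formula: N_min = ceil(Sum of Task Times / Cycle Time)
N_min = ceil(106 min / 29 min) = ceil(3.6552)
N_min = 4 stations

4


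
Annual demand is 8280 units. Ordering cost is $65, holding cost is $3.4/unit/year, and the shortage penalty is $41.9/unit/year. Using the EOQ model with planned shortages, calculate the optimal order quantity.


Formula: EOQ* = sqrt(2DS/H) * sqrt((H+P)/P)
Base EOQ = sqrt(2*8280*65/3.4) = 562.66 units
Correction = sqrt((3.4+41.9)/41.9) = 1.03978
EOQ* = 562.66 * 1.03978 = 585.0 units

585.0 units


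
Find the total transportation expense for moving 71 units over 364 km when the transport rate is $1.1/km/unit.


TC = dist * cost * units = 364 * 1.1 * 71 = $28428.40

$28428.40


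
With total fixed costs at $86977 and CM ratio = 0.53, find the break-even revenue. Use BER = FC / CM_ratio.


Formula: BER = Fixed Costs / Contribution Margin Ratio
BER = $86977 / 0.53
BER = $164107.55 (to the nearest cent)

$164107.55


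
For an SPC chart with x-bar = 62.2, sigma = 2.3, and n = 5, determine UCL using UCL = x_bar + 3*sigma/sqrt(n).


UCL = 62.2 + 3 * 2.3 / sqrt(5)

65.29


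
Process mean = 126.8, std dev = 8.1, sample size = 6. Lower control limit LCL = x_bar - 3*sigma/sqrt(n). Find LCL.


LCL = 126.8 - 3 * 8.1 / sqrt(6)

116.88


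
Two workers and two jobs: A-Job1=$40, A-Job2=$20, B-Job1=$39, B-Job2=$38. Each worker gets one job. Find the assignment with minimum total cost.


Option 1: A->1 + B->2 = $40 + $38 = $78
Option 2: A->2 + B->1 = $20 + $39 = $59
Min cost = min($78, $59) = $59

$59


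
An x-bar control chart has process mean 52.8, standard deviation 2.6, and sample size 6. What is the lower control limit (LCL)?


LCL = 52.8 - 3 * 2.6 / sqrt(6)

49.62


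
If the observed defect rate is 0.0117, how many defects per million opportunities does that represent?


DPMO = defect_rate * 1000000 = 0.0117 * 1000000

11700


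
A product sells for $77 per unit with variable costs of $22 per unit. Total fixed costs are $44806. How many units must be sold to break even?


Formula: BEQ = Fixed Costs / (Price - Variable Cost)
Contribution margin = $77 - $22 = $55/unit
BEQ = ceil($44806 / $55/unit) = ceil(814.65) = 815 units

815 units


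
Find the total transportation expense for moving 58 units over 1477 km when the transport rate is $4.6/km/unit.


TC = dist * cost * units = 1477 * 4.6 * 58 = $394063.60

$394063.60


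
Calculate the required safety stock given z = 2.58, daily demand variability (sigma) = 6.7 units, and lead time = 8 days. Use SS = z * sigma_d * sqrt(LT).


Formula: SS = z * sigma_d * sqrt(LT)
sqrt(LT) = sqrt(8) = 2.8284
SS = 2.58 * 6.7 * 2.8284
SS = 48.9 units

48.9 units


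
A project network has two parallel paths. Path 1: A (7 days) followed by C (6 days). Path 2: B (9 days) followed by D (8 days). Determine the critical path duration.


Path 1 = 7 + 6 = 13 days
Path 2 = 9 + 8 = 17 days
Duration = max(13, 17) = 17 days

17 days


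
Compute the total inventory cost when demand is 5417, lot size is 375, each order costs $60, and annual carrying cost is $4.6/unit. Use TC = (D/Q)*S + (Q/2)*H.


TC = 5417/375 * 60 + 375/2 * 4.6

$1729.22


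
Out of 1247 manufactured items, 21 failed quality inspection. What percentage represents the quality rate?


Formula: Quality Rate = Good Pieces / Total Pieces * 100
Good pieces = 1247 - 21 = 1226
QR = 1226 / 1247 * 100 = 98.3%

98.3%


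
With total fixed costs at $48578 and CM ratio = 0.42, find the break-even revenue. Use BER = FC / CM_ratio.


Formula: BER = Fixed Costs / Contribution Margin Ratio
BER = $48578 / 0.42
BER = $115661.90 (to the nearest cent)

$115661.90


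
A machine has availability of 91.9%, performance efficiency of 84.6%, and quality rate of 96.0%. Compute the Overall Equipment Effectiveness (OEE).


Formula: OEE = Availability * Performance * Quality / 10000
A * P = 91.9% * 84.6% / 100 = 77.75%
OEE = 77.75% * 96.0% / 100 = 74.6%

74.6%


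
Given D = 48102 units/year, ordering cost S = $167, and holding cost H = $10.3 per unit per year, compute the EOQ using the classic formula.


Formula: EOQ = sqrt(2 * D * S / H)
Numerator: 2 * 48102 * 167 = 16066068
2DS/H = 16066068 / 10.3 = 1559812.4
EOQ = sqrt(1559812.4) = 1248.9 units

1248.9 units


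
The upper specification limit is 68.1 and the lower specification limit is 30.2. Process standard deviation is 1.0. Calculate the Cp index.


Cp = (68.1 - 30.2) / (6 * 1.0)

6.32


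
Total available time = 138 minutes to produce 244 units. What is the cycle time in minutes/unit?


Formula: CT = Available Time / Number of Units
CT = 138 min / 244 units
CT = 0.57 min/unit

0.57 min/unit


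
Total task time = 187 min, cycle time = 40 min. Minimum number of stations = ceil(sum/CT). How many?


Formula: N_min = ceil(Sum of Task Times / Cycle Time)
N_min = ceil(187 min / 40 min) = ceil(4.675)
N_min = 5 stations

5


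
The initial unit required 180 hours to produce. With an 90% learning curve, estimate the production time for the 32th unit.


Formula: T_n = T_1 * (learning_rate)^(log2(n)) where learning_rate = rate/100
Doublings = log2(32) = 5
T_n = 180 * 0.9^5
T_n = 180 * 0.5905 = 106.3 hours

106.3 hours


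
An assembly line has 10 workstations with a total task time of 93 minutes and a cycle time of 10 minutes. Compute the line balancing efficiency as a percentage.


Formula: Efficiency = Sum of Task Times / (N_stations * CT) * 100
Total station capacity = 10 stations * 10 min = 100 min
Efficiency = 93 / 100 * 100 = 93.0%

93.0%


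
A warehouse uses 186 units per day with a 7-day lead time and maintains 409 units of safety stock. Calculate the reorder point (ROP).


Formula: ROP = (Daily Demand * Lead Time) + Safety Stock
Demand during lead time = 186 * 7 = 1302 units
ROP = 1302 + 409 = 1711 units

1711 units


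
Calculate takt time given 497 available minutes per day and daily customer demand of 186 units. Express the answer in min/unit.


Formula: Takt Time = Available Production Time / Customer Demand
Takt = 497 min/day / 186 units/day
Takt = 2.67 min/unit

2.67 min/unit


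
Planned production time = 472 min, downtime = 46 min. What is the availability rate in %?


Formula: Availability = (Planned Time - Downtime) / Planned Time * 100
Uptime = 472 - 46 = 426 min
Availability = 426 / 472 * 100 = 90.3%

90.3%


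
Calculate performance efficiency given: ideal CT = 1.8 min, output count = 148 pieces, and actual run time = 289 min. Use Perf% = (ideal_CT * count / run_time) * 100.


Formula: Performance = (Ideal CT * Total Count) / Run Time * 100
Ideal output time = 1.8 * 148 = 266.4 min
Performance = 266.4 / 289 * 100 = 92.2%

92.2%


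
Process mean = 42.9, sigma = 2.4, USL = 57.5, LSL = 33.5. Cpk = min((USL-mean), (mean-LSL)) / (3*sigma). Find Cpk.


Cpu = (57.5 - 42.9) / (3 * 2.4) = 2.03
Cpl = (42.9 - 33.5) / (3 * 2.4) = 1.31
Cpk = min(2.03, 1.31) = 1.31

1.31


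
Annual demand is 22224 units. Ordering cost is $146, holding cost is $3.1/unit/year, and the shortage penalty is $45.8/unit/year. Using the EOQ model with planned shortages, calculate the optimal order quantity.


Formula: EOQ* = sqrt(2DS/H) * sqrt((H+P)/P)
Base EOQ = sqrt(2*22224*146/3.1) = 1446.84 units
Correction = sqrt((3.1+45.8)/45.8) = 1.03329
EOQ* = 1446.84 * 1.03329 = 1495.0 units

1495.0 units


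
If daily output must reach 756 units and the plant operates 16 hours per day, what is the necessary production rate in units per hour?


Formula: Production Rate = Daily Demand / Available Hours
Rate = 756 units/day / 16 hours/day
Rate = 47.3 units/hour

47.3 units/hour


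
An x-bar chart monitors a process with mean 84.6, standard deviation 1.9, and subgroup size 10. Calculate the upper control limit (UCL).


UCL = 84.6 + 3 * 1.9 / sqrt(10)

86.4


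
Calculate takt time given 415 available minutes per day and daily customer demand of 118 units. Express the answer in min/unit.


Formula: Takt Time = Available Production Time / Customer Demand
Takt = 415 min/day / 118 units/day
Takt = 3.52 min/unit

3.52 min/unit


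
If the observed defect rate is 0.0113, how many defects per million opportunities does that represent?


DPMO = defect_rate * 1000000 = 0.0113 * 1000000

11300


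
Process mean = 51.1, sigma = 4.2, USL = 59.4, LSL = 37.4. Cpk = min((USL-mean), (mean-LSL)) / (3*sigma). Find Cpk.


Cpu = (59.4 - 51.1) / (3 * 4.2) = 0.66
Cpl = (51.1 - 37.4) / (3 * 4.2) = 1.09
Cpk = min(0.66, 1.09) = 0.66

0.66


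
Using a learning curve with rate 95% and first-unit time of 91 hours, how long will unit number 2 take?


Formula: T_n = T_1 * (learning_rate)^(log2(n)) where learning_rate = rate/100
Doublings = log2(2) = 1
T_n = 91 * 0.95^1
T_n = 91 * 0.95 = 86.5 hours

86.5 hours


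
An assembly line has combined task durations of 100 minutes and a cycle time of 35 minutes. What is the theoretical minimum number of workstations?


Formula: N_min = ceil(Sum of Task Times / Cycle Time)
N_min = ceil(100 min / 35 min) = ceil(2.8571)
N_min = 3 stations

3


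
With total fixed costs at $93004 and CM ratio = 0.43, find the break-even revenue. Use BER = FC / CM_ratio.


Formula: BER = Fixed Costs / Contribution Margin Ratio
BER = $93004 / 0.43
BER = $216288.37 (to the nearest cent)

$216288.37


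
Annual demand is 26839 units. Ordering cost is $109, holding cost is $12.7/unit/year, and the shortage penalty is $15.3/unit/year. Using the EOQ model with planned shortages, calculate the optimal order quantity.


Formula: EOQ* = sqrt(2DS/H) * sqrt((H+P)/P)
Base EOQ = sqrt(2*26839*109/12.7) = 678.75 units
Correction = sqrt((12.7+15.3)/15.3) = 1.3528
EOQ* = 678.75 * 1.3528 = 918.2 units

918.2 units


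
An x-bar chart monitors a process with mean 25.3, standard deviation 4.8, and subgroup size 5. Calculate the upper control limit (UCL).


UCL = 25.3 + 3 * 4.8 / sqrt(5)

31.74


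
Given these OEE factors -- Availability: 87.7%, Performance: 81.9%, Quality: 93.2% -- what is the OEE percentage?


Formula: OEE = Availability * Performance * Quality / 10000
A * P = 87.7% * 81.9% / 100 = 71.83%
OEE = 71.83% * 93.2% / 100 = 66.9%

66.9%


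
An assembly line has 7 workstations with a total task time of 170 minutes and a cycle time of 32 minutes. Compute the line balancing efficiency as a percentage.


Formula: Efficiency = Sum of Task Times / (N_stations * CT) * 100
Total station capacity = 7 stations * 32 min = 224 min
Efficiency = 170 / 224 * 100 = 75.9%

75.9%


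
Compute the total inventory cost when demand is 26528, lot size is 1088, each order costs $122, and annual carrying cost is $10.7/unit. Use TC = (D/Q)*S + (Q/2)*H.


TC = 26528/1088 * 122 + 1088/2 * 10.7

$8795.45


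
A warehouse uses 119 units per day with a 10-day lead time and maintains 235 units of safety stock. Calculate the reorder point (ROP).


Formula: ROP = (Daily Demand * Lead Time) + Safety Stock
Demand during lead time = 119 * 10 = 1190 units
ROP = 1190 + 235 = 1425 units

1425 units


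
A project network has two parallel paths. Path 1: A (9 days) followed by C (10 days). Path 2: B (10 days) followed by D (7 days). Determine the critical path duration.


Path 1 = 9 + 10 = 19 days
Path 2 = 10 + 7 = 17 days
Duration = max(19, 17) = 19 days

19 days


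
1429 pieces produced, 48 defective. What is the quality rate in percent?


Formula: Quality Rate = Good Pieces / Total Pieces * 100
Good pieces = 1429 - 48 = 1381
QR = 1381 / 1429 * 100 = 96.6%

96.6%


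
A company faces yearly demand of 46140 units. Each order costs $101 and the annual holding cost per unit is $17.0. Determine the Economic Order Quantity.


Formula: EOQ = sqrt(2 * D * S / H)
Numerator: 2 * 46140 * 101 = 9320280
2DS/H = 9320280 / 17.0 = 548251.8
EOQ = sqrt(548251.8) = 740.4 units

740.4 units


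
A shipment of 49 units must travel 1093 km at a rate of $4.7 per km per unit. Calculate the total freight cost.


TC = dist * cost * units = 1093 * 4.7 * 49 = $251717.90

$251717.90


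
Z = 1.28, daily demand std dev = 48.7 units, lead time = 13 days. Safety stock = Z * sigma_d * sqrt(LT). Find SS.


Formula: SS = z * sigma_d * sqrt(LT)
sqrt(LT) = sqrt(13) = 3.6056
SS = 1.28 * 48.7 * 3.6056
SS = 224.8 units

224.8 units


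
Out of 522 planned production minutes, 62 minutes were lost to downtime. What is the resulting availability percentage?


Formula: Availability = (Planned Time - Downtime) / Planned Time * 100
Uptime = 522 - 62 = 460 min
Availability = 460 / 522 * 100 = 88.1%

88.1%


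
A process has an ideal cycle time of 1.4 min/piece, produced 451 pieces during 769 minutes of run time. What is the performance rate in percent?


Formula: Performance = (Ideal CT * Total Count) / Run Time * 100
Ideal output time = 1.4 * 451 = 631.4 min
Performance = 631.4 / 769 * 100 = 82.1%

82.1%


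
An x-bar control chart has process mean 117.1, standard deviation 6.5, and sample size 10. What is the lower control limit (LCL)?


LCL = 117.1 - 3 * 6.5 / sqrt(10)

110.93


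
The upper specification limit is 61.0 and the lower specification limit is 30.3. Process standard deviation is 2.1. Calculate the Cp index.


Cp = (61.0 - 30.3) / (6 * 2.1)

2.44


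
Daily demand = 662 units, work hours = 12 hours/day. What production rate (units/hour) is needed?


Formula: Production Rate = Daily Demand / Available Hours
Rate = 662 units/day / 12 hours/day
Rate = 55.2 units/hour

55.2 units/hour


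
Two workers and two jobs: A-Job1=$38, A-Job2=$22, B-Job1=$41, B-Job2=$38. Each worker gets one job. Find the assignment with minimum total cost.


Option 1: A->1 + B->2 = $38 + $38 = $76
Option 2: A->2 + B->1 = $22 + $41 = $63
Min cost = min($76, $63) = $63

$63


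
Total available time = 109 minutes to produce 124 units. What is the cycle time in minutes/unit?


Formula: CT = Available Time / Number of Units
CT = 109 min / 124 units
CT = 0.88 min/unit

0.88 min/unit


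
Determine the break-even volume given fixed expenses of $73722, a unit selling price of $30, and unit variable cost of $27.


Formula: BEQ = Fixed Costs / (Price - Variable Cost)
Contribution margin = $30 - $27 = $3/unit
BEQ = ceil($73722 / $3/unit) = ceil(24574.0) = 24574 units

24574 units


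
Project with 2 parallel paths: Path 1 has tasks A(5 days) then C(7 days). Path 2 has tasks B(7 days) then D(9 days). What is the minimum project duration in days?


Path 1 = 5 + 7 = 12 days
Path 2 = 7 + 9 = 16 days
Duration = max(12, 16) = 16 days

16 days


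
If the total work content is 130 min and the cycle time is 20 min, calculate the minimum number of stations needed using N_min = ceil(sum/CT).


Formula: N_min = ceil(Sum of Task Times / Cycle Time)
N_min = ceil(130 min / 20 min) = ceil(6.5)
N_min = 7 stations

7


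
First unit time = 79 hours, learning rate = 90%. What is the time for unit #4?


Formula: T_n = T_1 * (learning_rate)^(log2(n)) where learning_rate = rate/100
Doublings = log2(4) = 2
T_n = 79 * 0.9^2
T_n = 79 * 0.81 = 64.0 hours

64.0 hours


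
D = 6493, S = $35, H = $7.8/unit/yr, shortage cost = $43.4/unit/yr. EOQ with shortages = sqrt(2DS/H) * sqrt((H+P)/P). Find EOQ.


Formula: EOQ* = sqrt(2DS/H) * sqrt((H+P)/P)
Base EOQ = sqrt(2*6493*35/7.8) = 241.39 units
Correction = sqrt((7.8+43.4)/43.4) = 1.08615
EOQ* = 241.39 * 1.08615 = 262.2 units

262.2 units


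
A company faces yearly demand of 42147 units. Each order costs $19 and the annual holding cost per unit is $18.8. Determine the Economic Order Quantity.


Formula: EOQ = sqrt(2 * D * S / H)
Numerator: 2 * 42147 * 19 = 1601586
2DS/H = 1601586 / 18.8 = 85190.7
EOQ = sqrt(85190.7) = 291.9 units

291.9 units


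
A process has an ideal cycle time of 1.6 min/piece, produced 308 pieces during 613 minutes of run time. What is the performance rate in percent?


Formula: Performance = (Ideal CT * Total Count) / Run Time * 100
Ideal output time = 1.6 * 308 = 492.8 min
Performance = 492.8 / 613 * 100 = 80.4%

80.4%


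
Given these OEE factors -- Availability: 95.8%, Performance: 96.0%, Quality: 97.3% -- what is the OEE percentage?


Formula: OEE = Availability * Performance * Quality / 10000
A * P = 95.8% * 96.0% / 100 = 91.97%
OEE = 91.97% * 97.3% / 100 = 89.5%

89.5%


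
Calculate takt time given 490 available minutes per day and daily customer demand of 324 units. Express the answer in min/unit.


Formula: Takt Time = Available Production Time / Customer Demand
Takt = 490 min/day / 324 units/day
Takt = 1.51 min/unit

1.51 min/unit


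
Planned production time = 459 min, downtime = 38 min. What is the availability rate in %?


Formula: Availability = (Planned Time - Downtime) / Planned Time * 100
Uptime = 459 - 38 = 421 min
Availability = 421 / 459 * 100 = 91.7%

91.7%


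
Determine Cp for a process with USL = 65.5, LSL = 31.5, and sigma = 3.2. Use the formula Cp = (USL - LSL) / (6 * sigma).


Cp = (65.5 - 31.5) / (6 * 3.2)

1.77


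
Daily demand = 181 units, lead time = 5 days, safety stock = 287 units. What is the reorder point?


Formula: ROP = (Daily Demand * Lead Time) + Safety Stock
Demand during lead time = 181 * 5 = 905 units
ROP = 905 + 287 = 1192 units

1192 units


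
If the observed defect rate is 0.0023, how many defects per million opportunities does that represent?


DPMO = defect_rate * 1000000 = 0.0023 * 1000000

2300


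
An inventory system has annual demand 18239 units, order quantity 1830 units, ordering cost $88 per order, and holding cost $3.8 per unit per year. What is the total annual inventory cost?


TC = 18239/1830 * 88 + 1830/2 * 3.8

$4354.07


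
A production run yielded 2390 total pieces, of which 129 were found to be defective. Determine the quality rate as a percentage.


Formula: Quality Rate = Good Pieces / Total Pieces * 100
Good pieces = 2390 - 129 = 2261
QR = 2261 / 2390 * 100 = 94.6%

94.6%


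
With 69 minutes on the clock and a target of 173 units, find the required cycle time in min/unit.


Formula: CT = Available Time / Number of Units
CT = 69 min / 173 units
CT = 0.4 min/unit

0.4 min/unit


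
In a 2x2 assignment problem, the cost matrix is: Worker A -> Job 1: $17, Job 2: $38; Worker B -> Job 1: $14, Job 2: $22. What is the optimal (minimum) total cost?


Option 1: A->1 + B->2 = $17 + $22 = $39
Option 2: A->2 + B->1 = $38 + $14 = $52
Min cost = min($39, $52) = $39

$39


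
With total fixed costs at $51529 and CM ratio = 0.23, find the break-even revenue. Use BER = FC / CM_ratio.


Formula: BER = Fixed Costs / Contribution Margin Ratio
BER = $51529 / 0.23
BER = $224039.13 (to the nearest cent)

$224039.13


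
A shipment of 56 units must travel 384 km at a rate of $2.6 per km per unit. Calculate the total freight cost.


TC = dist * cost * units = 384 * 2.6 * 56 = $55910.40

$55910.40


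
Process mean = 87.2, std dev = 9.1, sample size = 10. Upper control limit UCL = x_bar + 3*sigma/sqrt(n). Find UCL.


UCL = 87.2 + 3 * 9.1 / sqrt(10)

95.83


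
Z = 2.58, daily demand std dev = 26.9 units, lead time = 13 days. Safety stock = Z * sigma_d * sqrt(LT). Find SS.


Formula: SS = z * sigma_d * sqrt(LT)
sqrt(LT) = sqrt(13) = 3.6056
SS = 2.58 * 26.9 * 3.6056
SS = 250.2 units

250.2 units


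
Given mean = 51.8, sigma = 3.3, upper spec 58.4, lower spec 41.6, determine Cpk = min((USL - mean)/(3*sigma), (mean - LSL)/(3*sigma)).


Cpu = (58.4 - 51.8) / (3 * 3.3) = 0.67
Cpl = (51.8 - 41.6) / (3 * 3.3) = 1.03
Cpk = min(0.67, 1.03) = 0.67

0.67


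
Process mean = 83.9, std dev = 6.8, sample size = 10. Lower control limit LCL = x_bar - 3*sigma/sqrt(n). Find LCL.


LCL = 83.9 - 3 * 6.8 / sqrt(10)

77.45


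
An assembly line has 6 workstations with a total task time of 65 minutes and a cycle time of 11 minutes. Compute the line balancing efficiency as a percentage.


Formula: Efficiency = Sum of Task Times / (N_stations * CT) * 100
Total station capacity = 6 stations * 11 min = 66 min
Efficiency = 65 / 66 * 100 = 98.5%

98.5%


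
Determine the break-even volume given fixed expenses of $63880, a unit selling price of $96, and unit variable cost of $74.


Formula: BEQ = Fixed Costs / (Price - Variable Cost)
Contribution margin = $96 - $74 = $22/unit
BEQ = ceil($63880 / $22/unit) = ceil(2903.64) = 2904 units

2904 units


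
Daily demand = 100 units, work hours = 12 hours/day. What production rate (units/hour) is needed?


Formula: Production Rate = Daily Demand / Available Hours
Rate = 100 units/day / 12 hours/day
Rate = 8.3 units/hour

8.3 units/hour


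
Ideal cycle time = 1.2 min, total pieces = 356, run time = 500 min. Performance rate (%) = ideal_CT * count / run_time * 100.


Formula: Performance = (Ideal CT * Total Count) / Run Time * 100
Ideal output time = 1.2 * 356 = 427.2 min
Performance = 427.2 / 500 * 100 = 85.4%

85.4%


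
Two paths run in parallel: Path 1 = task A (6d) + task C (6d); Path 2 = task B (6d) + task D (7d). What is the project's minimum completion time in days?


Path 1 = 6 + 6 = 12 days
Path 2 = 6 + 7 = 13 days
Duration = max(12, 13) = 13 days

13 days


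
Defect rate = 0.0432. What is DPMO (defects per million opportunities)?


DPMO = defect_rate * 1000000 = 0.0432 * 1000000

43200


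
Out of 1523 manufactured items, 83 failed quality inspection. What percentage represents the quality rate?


Formula: Quality Rate = Good Pieces / Total Pieces * 100
Good pieces = 1523 - 83 = 1440
QR = 1440 / 1523 * 100 = 94.6%

94.6%


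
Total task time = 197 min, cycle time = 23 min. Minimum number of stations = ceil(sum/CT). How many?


Formula: N_min = ceil(Sum of Task Times / Cycle Time)
N_min = ceil(197 min / 23 min) = ceil(8.5652)
N_min = 9 stations

9


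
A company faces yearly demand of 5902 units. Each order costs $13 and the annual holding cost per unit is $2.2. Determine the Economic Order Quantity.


Formula: EOQ = sqrt(2 * D * S / H)
Numerator: 2 * 5902 * 13 = 153452
2DS/H = 153452 / 2.2 = 69750.9
EOQ = sqrt(69750.9) = 264.1 units

264.1 units


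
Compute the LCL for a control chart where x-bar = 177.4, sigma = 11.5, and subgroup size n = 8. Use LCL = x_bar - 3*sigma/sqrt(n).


LCL = 177.4 - 3 * 11.5 / sqrt(8)

165.2


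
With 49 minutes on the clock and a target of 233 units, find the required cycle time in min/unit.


Formula: CT = Available Time / Number of Units
CT = 49 min / 233 units
CT = 0.21 min/unit

0.21 min/unit


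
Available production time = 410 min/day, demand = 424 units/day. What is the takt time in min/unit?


Formula: Takt Time = Available Production Time / Customer Demand
Takt = 410 min/day / 424 units/day
Takt = 0.97 min/unit

0.97 min/unit


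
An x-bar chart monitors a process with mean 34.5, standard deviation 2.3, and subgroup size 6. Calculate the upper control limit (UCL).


UCL = 34.5 + 3 * 2.3 / sqrt(6)

37.32


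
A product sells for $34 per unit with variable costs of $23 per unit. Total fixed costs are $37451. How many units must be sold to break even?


Formula: BEQ = Fixed Costs / (Price - Variable Cost)
Contribution margin = $34 - $23 = $11/unit
BEQ = ceil($37451 / $11/unit) = ceil(3404.64) = 3405 units

3405 units


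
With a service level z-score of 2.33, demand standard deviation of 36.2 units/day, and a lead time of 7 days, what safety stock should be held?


Formula: SS = z * sigma_d * sqrt(LT)
sqrt(LT) = sqrt(7) = 2.6458
SS = 2.33 * 36.2 * 2.6458
SS = 223.2 units

223.2 units


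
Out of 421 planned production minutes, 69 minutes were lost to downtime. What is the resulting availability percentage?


Formula: Availability = (Planned Time - Downtime) / Planned Time * 100
Uptime = 421 - 69 = 352 min
Availability = 352 / 421 * 100 = 83.6%

83.6%


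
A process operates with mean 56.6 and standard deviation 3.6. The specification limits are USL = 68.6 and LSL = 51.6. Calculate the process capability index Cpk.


Cpu = (68.6 - 56.6) / (3 * 3.6) = 1.11
Cpl = (56.6 - 51.6) / (3 * 3.6) = 0.46
Cpk = min(1.11, 0.46) = 0.46

0.46


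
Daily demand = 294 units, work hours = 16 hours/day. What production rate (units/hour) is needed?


Formula: Production Rate = Daily Demand / Available Hours
Rate = 294 units/day / 16 hours/day
Rate = 18.4 units/hour

18.4 units/hour


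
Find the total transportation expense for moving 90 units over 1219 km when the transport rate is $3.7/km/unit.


TC = dist * cost * units = 1219 * 3.7 * 90 = $405927.00

$405927.00


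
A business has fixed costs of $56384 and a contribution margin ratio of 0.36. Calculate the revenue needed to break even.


Formula: BER = Fixed Costs / Contribution Margin Ratio
BER = $56384 / 0.36
BER = $156622.22 (to the nearest cent)

$156622.22


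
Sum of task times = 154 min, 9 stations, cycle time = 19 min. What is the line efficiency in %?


Formula: Efficiency = Sum of Task Times / (N_stations * CT) * 100
Total station capacity = 9 stations * 19 min = 171 min
Efficiency = 154 / 171 * 100 = 90.1%

90.1%


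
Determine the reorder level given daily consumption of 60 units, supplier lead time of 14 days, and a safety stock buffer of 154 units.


Formula: ROP = (Daily Demand * Lead Time) + Safety Stock
Demand during lead time = 60 * 14 = 840 units
ROP = 840 + 154 = 994 units

994 units


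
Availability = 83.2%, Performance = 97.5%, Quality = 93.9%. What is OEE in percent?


Formula: OEE = Availability * Performance * Quality / 10000
A * P = 83.2% * 97.5% / 100 = 81.12%
OEE = 81.12% * 93.9% / 100 = 76.2%

76.2%


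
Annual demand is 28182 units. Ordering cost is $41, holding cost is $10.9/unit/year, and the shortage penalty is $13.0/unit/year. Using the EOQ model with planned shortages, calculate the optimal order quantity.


Formula: EOQ* = sqrt(2DS/H) * sqrt((H+P)/P)
Base EOQ = sqrt(2*28182*41/10.9) = 460.45 units
Correction = sqrt((10.9+13.0)/13.0) = 1.3559
EOQ* = 460.45 * 1.3559 = 624.3 units

624.3 units


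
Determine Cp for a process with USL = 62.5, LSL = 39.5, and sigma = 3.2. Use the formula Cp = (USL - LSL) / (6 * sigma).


Cp = (62.5 - 39.5) / (6 * 3.2)

1.2


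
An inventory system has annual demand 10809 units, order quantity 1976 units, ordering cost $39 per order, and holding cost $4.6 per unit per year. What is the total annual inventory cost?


TC = 10809/1976 * 39 + 1976/2 * 4.6

$4758.14


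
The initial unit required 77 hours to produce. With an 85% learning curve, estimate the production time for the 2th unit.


Formula: T_n = T_1 * (learning_rate)^(log2(n)) where learning_rate = rate/100
Doublings = log2(2) = 1
T_n = 77 * 0.85^1
T_n = 77 * 0.85 = 65.5 hours

65.5 hours


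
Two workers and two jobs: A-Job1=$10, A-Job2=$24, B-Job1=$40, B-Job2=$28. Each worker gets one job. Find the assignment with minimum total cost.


Option 1: A->1 + B->2 = $10 + $28 = $38
Option 2: A->2 + B->1 = $24 + $40 = $64
Min cost = min($38, $64) = $38

$38


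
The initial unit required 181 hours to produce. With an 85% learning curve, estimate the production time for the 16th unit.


Formula: T_n = T_1 * (learning_rate)^(log2(n)) where learning_rate = rate/100
Doublings = log2(16) = 4
T_n = 181 * 0.85^4
T_n = 181 * 0.522 = 94.5 hours

94.5 hours


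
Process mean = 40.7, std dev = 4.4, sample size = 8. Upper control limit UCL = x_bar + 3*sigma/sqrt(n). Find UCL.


UCL = 40.7 + 3 * 4.4 / sqrt(8)

45.37


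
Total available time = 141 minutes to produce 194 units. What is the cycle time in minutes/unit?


Formula: CT = Available Time / Number of Units
CT = 141 min / 194 units
CT = 0.73 min/unit

0.73 min/unit


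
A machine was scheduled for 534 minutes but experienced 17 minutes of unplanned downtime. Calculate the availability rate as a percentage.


Formula: Availability = (Planned Time - Downtime) / Planned Time * 100
Uptime = 534 - 17 = 517 min
Availability = 517 / 534 * 100 = 96.8%

96.8%


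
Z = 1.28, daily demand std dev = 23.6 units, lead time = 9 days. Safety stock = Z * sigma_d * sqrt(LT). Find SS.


Formula: SS = z * sigma_d * sqrt(LT)
sqrt(LT) = sqrt(9) = 3.0
SS = 1.28 * 23.6 * 3.0
SS = 90.6 units

90.6 units


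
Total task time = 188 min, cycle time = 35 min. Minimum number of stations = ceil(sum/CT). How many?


Formula: N_min = ceil(Sum of Task Times / Cycle Time)
N_min = ceil(188 min / 35 min) = ceil(5.3714)
N_min = 6 stations

6


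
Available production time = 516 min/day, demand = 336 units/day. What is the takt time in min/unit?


Formula: Takt Time = Available Production Time / Customer Demand
Takt = 516 min/day / 336 units/day
Takt = 1.54 min/unit

1.54 min/unit


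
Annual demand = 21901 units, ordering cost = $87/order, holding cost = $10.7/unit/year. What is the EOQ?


Formula: EOQ = sqrt(2 * D * S / H)
Numerator: 2 * 21901 * 87 = 3810774
2DS/H = 3810774 / 10.7 = 356147.1
EOQ = sqrt(356147.1) = 596.8 units

596.8 units


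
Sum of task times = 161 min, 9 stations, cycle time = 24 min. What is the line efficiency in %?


Formula: Efficiency = Sum of Task Times / (N_stations * CT) * 100
Total station capacity = 9 stations * 24 min = 216 min
Efficiency = 161 / 216 * 100 = 74.5%

74.5%


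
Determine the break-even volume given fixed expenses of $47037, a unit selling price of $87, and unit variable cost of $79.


Formula: BEQ = Fixed Costs / (Price - Variable Cost)
Contribution margin = $87 - $79 = $8/unit
BEQ = ceil($47037 / $8/unit) = ceil(5879.62) = 5880 units

5880 units


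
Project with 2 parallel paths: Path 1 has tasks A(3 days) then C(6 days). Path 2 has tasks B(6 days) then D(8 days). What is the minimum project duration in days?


Path 1 = 3 + 6 = 9 days
Path 2 = 6 + 8 = 14 days
Duration = max(9, 14) = 14 days

14 days


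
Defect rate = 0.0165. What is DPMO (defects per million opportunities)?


DPMO = defect_rate * 1000000 = 0.0165 * 1000000

16500
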